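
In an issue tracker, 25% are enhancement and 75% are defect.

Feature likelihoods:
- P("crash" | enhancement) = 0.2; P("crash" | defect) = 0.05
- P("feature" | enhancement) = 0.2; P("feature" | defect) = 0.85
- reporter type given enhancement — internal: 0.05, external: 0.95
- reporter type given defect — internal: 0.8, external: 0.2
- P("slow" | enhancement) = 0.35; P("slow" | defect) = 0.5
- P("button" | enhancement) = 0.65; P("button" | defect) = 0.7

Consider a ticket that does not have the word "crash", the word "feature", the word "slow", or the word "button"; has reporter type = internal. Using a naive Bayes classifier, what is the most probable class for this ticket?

defect

enhancement: 0.25 × (1−0.2) × (1−0.2) × 0.05 × (1−0.35) × (1−0.65) = 0.00182
defect: 0.75 × (1−0.05) × (1−0.85) × 0.8 × (1−0.5) × (1−0.7) = 0.012825
Highest score → defect.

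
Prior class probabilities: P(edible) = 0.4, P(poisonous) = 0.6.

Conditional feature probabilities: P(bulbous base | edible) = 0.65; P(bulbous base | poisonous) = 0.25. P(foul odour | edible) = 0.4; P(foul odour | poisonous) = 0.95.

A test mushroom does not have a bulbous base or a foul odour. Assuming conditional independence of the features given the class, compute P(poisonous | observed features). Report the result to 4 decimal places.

edible: 0.4 × (1−0.65) × (1−0.4) = 0.084
poisonous: 0.6 × (1−0.25) × (1−0.95) = 0.0225
P(poisonous | x) = 0.0225 / 0.1065 ≈ 0.2113

0.2113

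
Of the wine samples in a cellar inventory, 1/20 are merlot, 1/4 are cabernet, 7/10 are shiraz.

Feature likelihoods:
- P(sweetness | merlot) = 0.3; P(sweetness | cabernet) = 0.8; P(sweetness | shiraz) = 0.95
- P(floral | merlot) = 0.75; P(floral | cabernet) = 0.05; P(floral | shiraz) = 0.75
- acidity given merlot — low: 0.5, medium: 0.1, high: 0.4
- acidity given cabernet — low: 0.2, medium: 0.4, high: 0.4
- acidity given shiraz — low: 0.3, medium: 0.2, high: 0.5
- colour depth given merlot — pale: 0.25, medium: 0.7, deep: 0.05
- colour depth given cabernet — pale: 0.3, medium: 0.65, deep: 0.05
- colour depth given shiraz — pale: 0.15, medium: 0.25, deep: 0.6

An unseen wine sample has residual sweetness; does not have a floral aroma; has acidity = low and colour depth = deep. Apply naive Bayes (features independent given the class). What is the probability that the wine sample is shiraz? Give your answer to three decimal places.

0.938

merlot: 0.05 × 0.3 × (1−0.75) × 0.5 × 0.05 = 0.00009375
cabernet: 0.25 × 0.8 × (1−0.05) × 0.2 × 0.05 = 0.0019
shiraz: 0.7 × 0.95 × (1−0.75) × 0.3 × 0.6 = 0.029925
P(shiraz | x) = 0.029925 / 0.03191875 ≈ 0.938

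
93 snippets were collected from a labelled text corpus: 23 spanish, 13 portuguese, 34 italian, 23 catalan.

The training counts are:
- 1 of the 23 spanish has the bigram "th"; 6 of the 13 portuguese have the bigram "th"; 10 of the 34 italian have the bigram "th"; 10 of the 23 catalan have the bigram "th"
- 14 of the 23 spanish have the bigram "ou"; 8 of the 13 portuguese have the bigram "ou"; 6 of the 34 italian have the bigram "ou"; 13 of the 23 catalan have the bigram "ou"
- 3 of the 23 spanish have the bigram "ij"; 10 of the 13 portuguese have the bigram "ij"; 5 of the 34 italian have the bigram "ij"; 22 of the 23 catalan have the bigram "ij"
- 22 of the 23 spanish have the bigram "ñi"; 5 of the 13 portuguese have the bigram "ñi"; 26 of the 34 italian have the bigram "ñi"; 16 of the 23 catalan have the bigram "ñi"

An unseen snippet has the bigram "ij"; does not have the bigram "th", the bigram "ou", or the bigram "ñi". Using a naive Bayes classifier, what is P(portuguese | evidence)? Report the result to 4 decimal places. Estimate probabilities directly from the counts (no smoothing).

0.3489

spanish: (23/93) × (22/23) × (9/23) × (3/23) × (1/23) ≈ 0.000524952
portuguese: (13/93) × (7/13) × (5/13) × (10/13) × (8/13) ≈ 0.0137039
italian: (34/93) × (24/34) × (28/34) × (5/34) × (8/34) ≈ 0.00735376
catalan: (23/93) × (13/23) × (10/23) × (22/23) × (7/23) ≈ 0.0176928
P(portuguese | x) = 0.0137039 / 0.039275412 ≈ 0.3489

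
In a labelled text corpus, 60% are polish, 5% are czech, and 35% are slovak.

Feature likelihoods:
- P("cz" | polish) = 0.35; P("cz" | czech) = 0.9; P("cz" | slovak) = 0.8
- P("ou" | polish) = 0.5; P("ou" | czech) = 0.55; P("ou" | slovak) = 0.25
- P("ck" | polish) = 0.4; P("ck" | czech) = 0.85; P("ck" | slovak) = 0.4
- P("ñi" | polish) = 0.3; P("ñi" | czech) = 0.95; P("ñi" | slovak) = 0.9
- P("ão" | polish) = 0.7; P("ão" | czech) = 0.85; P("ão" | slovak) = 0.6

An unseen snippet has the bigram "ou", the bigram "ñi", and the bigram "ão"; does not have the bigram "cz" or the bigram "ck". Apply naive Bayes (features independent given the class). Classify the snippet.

polish

polish: 0.6 × (1−0.35) × 0.5 × (1−0.4) × 0.3 × 0.7 = 0.02457
czech: 0.05 × (1−0.9) × 0.55 × (1−0.85) × 0.95 × 0.85 = 0.00033309375
slovak: 0.35 × (1−0.8) × 0.25 × (1−0.4) × 0.9 × 0.6 = 0.00567
Highest score → polish.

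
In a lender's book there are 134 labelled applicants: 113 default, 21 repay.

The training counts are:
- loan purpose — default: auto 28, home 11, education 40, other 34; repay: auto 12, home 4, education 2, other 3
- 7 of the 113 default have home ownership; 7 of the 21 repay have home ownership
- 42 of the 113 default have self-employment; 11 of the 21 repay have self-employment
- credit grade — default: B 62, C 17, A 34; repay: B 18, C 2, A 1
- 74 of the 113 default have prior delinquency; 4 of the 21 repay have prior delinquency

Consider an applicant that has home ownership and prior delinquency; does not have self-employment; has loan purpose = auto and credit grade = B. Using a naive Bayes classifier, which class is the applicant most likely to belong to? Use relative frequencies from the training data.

default

default: (113/134) × (28/113) × (7/113) × (71/113) × (62/113) × (74/113) ≈ 0.00292226
repay: (21/134) × (12/21) × (7/21) × (10/21) × (18/21) × (4/21) ≈ 0.00232076
Highest score → default.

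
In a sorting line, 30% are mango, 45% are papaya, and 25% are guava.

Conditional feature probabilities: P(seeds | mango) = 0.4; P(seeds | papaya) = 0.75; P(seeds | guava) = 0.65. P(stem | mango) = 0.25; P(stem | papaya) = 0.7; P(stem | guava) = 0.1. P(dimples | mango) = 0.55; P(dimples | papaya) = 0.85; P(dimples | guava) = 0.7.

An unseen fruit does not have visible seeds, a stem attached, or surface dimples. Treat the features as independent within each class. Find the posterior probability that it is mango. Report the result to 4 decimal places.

mango: 0.3 × (1−0.4) × (1−0.25) × (1−0.55) = 0.06075
papaya: 0.45 × (1−0.75) × (1−0.7) × (1−0.85) = 0.0050625
guava: 0.25 × (1−0.65) × (1−0.1) × (1−0.7) = 0.023625
P(mango | x) = 0.06075 / 0.0894375 ≈ 0.6792

0.6792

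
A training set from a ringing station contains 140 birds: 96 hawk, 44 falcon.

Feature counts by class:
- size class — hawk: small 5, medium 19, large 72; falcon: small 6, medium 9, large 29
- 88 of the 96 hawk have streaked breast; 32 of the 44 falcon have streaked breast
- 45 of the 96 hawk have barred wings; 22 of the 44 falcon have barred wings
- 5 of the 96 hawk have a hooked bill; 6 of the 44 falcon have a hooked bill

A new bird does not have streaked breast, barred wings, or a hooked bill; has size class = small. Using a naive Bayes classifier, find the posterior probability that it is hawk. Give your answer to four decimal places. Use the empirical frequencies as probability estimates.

hawk: (96/140) × (5/96) × (8/96) × (51/96) × (91/96) ≈ 0.00149875
falcon: (44/140) × (6/44) × (12/44) × (22/44) × (38/44) ≈ 0.00504723
P(hawk | x) = 0.00149875 / 0.00654598 ≈ 0.2290

0.2290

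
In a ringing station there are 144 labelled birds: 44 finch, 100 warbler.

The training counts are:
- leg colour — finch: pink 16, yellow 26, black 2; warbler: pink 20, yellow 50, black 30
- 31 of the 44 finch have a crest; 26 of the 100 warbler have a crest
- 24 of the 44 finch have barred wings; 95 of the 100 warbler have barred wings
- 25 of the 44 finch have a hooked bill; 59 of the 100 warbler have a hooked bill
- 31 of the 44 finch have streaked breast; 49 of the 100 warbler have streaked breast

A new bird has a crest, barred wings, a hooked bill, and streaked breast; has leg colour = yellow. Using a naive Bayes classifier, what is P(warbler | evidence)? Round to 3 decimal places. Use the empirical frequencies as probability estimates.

0.472

finch: (44/144) × (26/44) × (31/44) × (24/44) × (25/44) × (31/44) ≈ 0.0277763
warbler: (100/144) × (50/100) × (26/100) × (95/100) × (59/100) × (49/100) ≈ 0.0247943
P(warbler | x) = 0.0247943 / 0.0525706 ≈ 0.472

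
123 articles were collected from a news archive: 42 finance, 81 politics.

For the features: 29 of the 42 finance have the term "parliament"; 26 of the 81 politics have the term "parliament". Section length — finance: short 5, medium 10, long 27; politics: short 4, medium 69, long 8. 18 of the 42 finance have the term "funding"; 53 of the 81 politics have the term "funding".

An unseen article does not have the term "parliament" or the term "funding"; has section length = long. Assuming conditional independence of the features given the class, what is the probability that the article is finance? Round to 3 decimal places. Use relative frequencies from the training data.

finance: (42/123) × (13/42) × (27/42) × (24/42) ≈ 0.0388253
politics: (81/123) × (55/81) × (8/81) × (28/81) ≈ 0.0152664
P(finance | x) = 0.0388253 / 0.0540917 ≈ 0.718

0.718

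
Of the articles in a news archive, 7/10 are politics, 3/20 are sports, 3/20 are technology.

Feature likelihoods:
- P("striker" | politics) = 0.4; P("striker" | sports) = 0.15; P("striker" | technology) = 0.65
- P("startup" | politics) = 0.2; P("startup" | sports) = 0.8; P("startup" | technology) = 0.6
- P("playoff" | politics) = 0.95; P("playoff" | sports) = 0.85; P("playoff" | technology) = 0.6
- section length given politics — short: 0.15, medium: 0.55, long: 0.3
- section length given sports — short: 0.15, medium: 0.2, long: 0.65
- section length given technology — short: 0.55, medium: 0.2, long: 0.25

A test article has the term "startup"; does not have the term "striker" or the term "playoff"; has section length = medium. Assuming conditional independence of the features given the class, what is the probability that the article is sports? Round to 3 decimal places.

politics: 0.7 × (1−0.4) × 0.2 × (1−0.95) × 0.55 = 0.00231
sports: 0.15 × (1−0.15) × 0.8 × (1−0.85) × 0.2 = 0.00306
technology: 0.15 × (1−0.65) × 0.6 × (1−0.6) × 0.2 = 0.00252
P(sports | x) = 0.00306 / 0.00789 ≈ 0.388

0.388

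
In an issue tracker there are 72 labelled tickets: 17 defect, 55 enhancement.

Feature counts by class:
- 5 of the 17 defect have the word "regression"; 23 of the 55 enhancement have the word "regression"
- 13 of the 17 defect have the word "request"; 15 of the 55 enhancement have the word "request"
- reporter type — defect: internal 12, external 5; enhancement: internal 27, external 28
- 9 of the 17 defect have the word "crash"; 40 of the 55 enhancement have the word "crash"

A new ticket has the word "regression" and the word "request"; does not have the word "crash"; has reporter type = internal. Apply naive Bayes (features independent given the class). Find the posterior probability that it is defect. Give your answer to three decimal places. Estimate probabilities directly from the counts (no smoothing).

defect: (17/72) × (5/17) × (13/17) × (12/17) × (8/17) ≈ 0.0176403
enhancement: (55/72) × (23/55) × (15/55) × (27/55) × (15/55) ≈ 0.0116642
P(defect | x) = 0.0176403 / 0.0293045 ≈ 0.602

0.602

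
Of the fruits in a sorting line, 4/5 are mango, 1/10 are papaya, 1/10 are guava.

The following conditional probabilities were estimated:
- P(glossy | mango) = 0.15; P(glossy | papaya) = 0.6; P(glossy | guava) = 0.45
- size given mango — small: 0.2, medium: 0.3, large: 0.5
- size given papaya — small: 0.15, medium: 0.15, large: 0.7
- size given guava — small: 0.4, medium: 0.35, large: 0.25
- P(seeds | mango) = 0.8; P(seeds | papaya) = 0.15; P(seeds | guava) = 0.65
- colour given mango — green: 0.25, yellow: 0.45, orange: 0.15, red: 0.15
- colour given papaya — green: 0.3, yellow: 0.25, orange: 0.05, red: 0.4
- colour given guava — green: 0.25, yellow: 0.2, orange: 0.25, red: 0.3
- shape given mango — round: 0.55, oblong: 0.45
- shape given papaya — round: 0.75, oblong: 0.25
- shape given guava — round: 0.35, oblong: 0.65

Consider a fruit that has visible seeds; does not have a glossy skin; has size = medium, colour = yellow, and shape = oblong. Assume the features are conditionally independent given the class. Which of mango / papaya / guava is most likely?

mango: 0.8 × (1−0.15) × 0.3 × 0.8 × 0.45 × 0.45 = 0.033048
papaya: 0.1 × (1−0.6) × 0.15 × 0.15 × 0.25 × 0.25 = 0.00005625
guava: 0.1 × (1−0.45) × 0.35 × 0.65 × 0.2 × 0.65 = 0.001626625
Highest score → mango.

mango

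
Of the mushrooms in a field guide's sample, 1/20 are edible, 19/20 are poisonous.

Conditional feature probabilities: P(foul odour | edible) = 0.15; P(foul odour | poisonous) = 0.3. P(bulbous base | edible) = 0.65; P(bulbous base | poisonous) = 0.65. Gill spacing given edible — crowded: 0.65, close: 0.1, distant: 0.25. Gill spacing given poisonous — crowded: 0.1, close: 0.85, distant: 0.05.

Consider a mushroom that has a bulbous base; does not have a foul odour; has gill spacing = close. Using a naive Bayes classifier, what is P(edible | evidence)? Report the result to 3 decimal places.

edible: 0.05 × (1−0.15) × 0.65 × 0.1 = 0.0027625
poisonous: 0.95 × (1−0.3) × 0.65 × 0.85 = 0.3674125
P(edible | x) = 0.0027625 / 0.370175 ≈ 0.007

0.007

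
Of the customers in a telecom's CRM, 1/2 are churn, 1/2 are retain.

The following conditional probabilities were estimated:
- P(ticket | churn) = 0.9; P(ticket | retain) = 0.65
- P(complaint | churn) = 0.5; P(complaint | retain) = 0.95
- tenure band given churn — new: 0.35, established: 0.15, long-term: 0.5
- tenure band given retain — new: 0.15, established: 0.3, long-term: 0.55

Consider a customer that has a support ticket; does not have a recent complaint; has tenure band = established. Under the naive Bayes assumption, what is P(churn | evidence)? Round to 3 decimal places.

churn: 0.5 × 0.9 × (1−0.5) × 0.15 = 0.03375
retain: 0.5 × 0.65 × (1−0.95) × 0.3 = 0.004875
P(churn | x) = 0.03375 / 0.038625 ≈ 0.874

0.874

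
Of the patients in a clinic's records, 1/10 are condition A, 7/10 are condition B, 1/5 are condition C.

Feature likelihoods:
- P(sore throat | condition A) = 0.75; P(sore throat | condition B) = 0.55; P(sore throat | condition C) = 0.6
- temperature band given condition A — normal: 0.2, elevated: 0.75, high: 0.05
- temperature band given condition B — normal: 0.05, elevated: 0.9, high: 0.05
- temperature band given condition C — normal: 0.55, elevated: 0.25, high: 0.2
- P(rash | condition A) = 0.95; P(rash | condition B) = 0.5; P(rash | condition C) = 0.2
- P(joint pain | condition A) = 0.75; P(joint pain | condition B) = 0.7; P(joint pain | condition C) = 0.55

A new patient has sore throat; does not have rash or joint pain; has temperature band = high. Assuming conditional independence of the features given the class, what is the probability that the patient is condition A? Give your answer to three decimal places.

0.004

condition A: 0.1 × 0.75 × 0.05 × (1−0.95) × (1−0.75) = 0.000046875
condition B: 0.7 × 0.55 × 0.05 × (1−0.5) × (1−0.7) = 0.0028875
condition C: 0.2 × 0.6 × 0.2 × (1−0.2) × (1−0.55) = 0.00864
P(condition A | x) = 0.000046875 / 0.011574375 ≈ 0.004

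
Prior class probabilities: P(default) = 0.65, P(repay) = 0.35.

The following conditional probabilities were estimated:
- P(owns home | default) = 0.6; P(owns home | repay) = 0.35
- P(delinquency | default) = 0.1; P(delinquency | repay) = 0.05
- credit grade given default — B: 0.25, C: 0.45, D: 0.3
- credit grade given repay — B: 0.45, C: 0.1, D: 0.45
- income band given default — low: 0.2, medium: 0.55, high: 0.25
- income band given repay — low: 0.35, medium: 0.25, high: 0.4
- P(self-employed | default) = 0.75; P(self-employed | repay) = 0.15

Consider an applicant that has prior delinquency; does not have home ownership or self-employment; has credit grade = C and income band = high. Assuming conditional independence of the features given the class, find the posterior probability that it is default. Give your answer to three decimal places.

default: 0.65 × (1−0.6) × 0.1 × 0.45 × 0.25 × (1−0.75) = 0.00073125
repay: 0.35 × (1−0.35) × 0.05 × 0.1 × 0.4 × (1−0.15) = 0.00038675
P(default | x) = 0.00073125 / 0.001118 ≈ 0.654

0.654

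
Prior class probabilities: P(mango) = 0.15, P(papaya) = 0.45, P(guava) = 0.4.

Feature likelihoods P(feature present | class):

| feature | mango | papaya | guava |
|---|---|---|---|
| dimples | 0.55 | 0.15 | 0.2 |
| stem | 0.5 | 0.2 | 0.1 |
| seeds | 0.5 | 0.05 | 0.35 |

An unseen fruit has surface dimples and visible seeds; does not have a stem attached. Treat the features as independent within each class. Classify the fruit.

mango: 0.15 × 0.55 × (1−0.5) × 0.5 = 0.020625
papaya: 0.45 × 0.15 × (1−0.2) × 0.05 = 0.0027
guava: 0.4 × 0.2 × (1−0.1) × 0.35 = 0.0252
Highest score → guava.

guava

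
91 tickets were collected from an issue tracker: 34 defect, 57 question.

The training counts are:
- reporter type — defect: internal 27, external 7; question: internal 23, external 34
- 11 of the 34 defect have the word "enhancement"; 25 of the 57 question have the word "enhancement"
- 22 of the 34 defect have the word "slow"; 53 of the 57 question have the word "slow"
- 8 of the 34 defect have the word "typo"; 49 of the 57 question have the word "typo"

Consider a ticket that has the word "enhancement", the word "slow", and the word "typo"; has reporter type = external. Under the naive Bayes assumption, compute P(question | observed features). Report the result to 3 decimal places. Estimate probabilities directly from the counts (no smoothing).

defect: (34/91) × (7/34) × (11/34) × (22/34) × (8/34) ≈ 0.00378901
question: (57/91) × (34/57) × (25/57) × (53/57) × (49/57) ≈ 0.130986
P(question | x) = 0.130986 / 0.13477501 ≈ 0.972

0.972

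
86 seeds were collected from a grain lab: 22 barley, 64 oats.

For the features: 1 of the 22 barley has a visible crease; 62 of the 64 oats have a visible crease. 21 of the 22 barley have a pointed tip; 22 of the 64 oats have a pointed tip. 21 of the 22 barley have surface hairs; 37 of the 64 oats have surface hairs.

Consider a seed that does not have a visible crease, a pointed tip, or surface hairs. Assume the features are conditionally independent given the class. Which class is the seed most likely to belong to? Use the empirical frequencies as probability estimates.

oats

barley: (22/86) × (21/22) × (1/22) × (1/22) ≈ 0.000504517
oats: (64/86) × (2/64) × (42/64) × (27/64) ≈ 0.0064385
Highest score → oats.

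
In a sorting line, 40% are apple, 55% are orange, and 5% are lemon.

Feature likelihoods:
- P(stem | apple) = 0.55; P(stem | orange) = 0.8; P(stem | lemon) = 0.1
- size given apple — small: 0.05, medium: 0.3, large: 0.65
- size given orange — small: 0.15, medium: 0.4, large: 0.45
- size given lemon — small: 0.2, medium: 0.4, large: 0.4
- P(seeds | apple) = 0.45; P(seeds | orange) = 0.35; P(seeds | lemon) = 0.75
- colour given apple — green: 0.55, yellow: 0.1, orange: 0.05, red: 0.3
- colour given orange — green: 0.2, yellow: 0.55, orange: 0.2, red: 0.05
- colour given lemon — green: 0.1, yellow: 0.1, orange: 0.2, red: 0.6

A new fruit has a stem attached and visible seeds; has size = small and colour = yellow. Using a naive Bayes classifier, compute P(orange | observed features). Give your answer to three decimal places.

apple: 0.4 × 0.55 × 0.05 × 0.45 × 0.1 = 0.000495
orange: 0.55 × 0.8 × 0.15 × 0.35 × 0.55 = 0.012705
lemon: 0.05 × 0.1 × 0.2 × 0.75 × 0.1 = 0.000075
P(orange | x) = 0.012705 / 0.013275 ≈ 0.957

0.957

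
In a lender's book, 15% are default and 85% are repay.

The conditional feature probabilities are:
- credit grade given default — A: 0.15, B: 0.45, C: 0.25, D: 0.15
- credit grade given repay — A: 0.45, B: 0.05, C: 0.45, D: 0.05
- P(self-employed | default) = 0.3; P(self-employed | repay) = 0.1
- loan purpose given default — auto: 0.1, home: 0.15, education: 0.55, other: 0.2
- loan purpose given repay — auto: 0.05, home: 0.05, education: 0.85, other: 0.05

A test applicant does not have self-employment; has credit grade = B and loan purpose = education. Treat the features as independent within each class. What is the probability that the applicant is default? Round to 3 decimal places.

0.444

default: 0.15 × 0.45 × (1−0.3) × 0.55 = 0.0259875
repay: 0.85 × 0.05 × (1−0.1) × 0.85 = 0.0325125
P(default | x) = 0.0259875 / 0.0585 ≈ 0.444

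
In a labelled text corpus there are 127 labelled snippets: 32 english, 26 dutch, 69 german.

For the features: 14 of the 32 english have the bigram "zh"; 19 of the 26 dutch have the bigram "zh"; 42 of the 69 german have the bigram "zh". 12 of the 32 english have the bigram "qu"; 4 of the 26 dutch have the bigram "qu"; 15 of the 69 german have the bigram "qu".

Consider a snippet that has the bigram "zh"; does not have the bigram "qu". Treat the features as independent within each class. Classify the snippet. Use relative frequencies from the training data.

german

english: (32/127) × (14/32) × (20/32) ≈ 0.0688976
dutch: (26/127) × (19/26) × (22/26) ≈ 0.12659
german: (69/127) × (42/69) × (54/69) ≈ 0.258815
Highest score → german.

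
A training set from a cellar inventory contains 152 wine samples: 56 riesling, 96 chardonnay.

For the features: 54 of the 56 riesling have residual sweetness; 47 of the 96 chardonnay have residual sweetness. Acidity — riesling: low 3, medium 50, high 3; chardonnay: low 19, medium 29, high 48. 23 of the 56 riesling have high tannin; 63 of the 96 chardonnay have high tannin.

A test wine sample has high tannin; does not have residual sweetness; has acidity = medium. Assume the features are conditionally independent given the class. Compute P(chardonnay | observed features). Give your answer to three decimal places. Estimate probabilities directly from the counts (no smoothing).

riesling: (56/152) × (2/56) × (50/56) × (23/56) ≈ 0.00482512
chardonnay: (96/152) × (49/96) × (29/96) × (63/96) ≈ 0.063907
P(chardonnay | x) = 0.063907 / 0.06873212 ≈ 0.930

0.930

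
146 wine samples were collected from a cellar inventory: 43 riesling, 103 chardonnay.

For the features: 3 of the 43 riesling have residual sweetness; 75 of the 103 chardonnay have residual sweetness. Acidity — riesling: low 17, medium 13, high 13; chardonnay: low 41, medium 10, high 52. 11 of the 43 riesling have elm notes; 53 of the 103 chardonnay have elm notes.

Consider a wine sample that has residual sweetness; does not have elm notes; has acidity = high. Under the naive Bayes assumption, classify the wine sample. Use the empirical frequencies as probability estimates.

riesling: (43/146) × (3/43) × (13/43) × (32/43) ≈ 0.00462301
chardonnay: (103/146) × (75/103) × (52/103) × (50/103) ≈ 0.125895
Highest score → chardonnay.

chardonnay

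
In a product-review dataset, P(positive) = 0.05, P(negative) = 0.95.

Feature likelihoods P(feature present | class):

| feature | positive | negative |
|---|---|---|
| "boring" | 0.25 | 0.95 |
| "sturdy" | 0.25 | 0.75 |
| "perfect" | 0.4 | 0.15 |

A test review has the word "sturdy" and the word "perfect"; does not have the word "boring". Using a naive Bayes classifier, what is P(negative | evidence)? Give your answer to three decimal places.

positive: 0.05 × (1−0.25) × 0.25 × 0.4 = 0.00375
negative: 0.95 × (1−0.95) × 0.75 × 0.15 = 0.00534375
P(negative | x) = 0.00534375 / 0.00909375 ≈ 0.588

0.588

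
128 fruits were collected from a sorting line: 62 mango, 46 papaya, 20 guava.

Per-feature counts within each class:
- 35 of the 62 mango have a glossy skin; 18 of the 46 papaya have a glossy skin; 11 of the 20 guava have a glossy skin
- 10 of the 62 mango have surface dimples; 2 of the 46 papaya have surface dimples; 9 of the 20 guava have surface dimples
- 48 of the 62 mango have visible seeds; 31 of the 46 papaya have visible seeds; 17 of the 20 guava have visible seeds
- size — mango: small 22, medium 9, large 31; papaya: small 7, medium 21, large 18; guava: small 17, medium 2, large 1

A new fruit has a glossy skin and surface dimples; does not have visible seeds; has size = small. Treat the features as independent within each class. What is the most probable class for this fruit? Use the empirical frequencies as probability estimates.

guava

mango: (62/128) × (35/62) × (10/62) × (14/62) × (22/62) ≈ 0.00353373
papaya: (46/128) × (18/46) × (2/46) × (15/46) × (7/46) ≈ 0.000303395
guava: (20/128) × (11/20) × (9/20) × (3/20) × (17/20) = 0.0049306640625
Highest score → guava.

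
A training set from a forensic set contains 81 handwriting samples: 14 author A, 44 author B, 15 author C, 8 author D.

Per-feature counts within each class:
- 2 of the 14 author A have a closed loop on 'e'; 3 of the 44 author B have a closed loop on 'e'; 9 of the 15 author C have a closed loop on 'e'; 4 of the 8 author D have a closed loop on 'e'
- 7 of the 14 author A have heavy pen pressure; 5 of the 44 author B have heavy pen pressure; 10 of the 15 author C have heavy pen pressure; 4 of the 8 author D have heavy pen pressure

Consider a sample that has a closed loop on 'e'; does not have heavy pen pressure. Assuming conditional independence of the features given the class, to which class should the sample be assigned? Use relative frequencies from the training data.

author C

author A: (14/81) × (2/14) × (7/14) ≈ 0.0123457
author B: (44/81) × (3/44) × (39/44) ≈ 0.0328283
author C: (15/81) × (9/15) × (5/15) ≈ 0.037037
author D: (8/81) × (4/8) × (4/8) ≈ 0.0246914
Highest score → author C.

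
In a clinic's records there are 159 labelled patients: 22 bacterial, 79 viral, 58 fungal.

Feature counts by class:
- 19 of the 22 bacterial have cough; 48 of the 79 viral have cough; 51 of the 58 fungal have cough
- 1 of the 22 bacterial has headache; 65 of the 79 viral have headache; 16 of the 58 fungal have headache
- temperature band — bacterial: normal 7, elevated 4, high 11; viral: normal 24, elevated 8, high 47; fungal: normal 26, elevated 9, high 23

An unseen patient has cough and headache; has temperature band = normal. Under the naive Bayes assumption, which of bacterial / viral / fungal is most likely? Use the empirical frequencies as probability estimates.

viral

bacterial: (22/159) × (19/22) × (1/22) × (7/22) ≈ 0.00172826
viral: (79/159) × (48/79) × (65/79) × (24/79) ≈ 0.0754596
fungal: (58/159) × (51/58) × (16/58) × (26/58) ≈ 0.0396653
Highest score → viral.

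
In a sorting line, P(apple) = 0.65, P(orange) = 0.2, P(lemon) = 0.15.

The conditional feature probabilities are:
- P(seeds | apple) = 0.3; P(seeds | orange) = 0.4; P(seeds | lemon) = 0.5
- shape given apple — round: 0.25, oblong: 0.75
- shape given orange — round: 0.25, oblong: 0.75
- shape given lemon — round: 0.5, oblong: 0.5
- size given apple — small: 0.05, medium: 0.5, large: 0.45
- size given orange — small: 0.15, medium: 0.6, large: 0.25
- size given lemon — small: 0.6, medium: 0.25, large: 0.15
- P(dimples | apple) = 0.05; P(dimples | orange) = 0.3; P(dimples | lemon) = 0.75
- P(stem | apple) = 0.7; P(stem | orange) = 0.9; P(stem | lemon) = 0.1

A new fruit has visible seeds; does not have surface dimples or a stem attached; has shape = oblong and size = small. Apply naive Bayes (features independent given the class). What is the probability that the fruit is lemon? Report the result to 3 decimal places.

0.651

apple: 0.65 × 0.3 × 0.75 × 0.05 × (1−0.05) × (1−0.7) = 0.0020840625
orange: 0.2 × 0.4 × 0.75 × 0.15 × (1−0.3) × (1−0.9) = 0.00063
lemon: 0.15 × 0.5 × 0.5 × 0.6 × (1−0.75) × (1−0.1) = 0.0050625
P(lemon | x) = 0.0050625 / 0.0077765625 ≈ 0.651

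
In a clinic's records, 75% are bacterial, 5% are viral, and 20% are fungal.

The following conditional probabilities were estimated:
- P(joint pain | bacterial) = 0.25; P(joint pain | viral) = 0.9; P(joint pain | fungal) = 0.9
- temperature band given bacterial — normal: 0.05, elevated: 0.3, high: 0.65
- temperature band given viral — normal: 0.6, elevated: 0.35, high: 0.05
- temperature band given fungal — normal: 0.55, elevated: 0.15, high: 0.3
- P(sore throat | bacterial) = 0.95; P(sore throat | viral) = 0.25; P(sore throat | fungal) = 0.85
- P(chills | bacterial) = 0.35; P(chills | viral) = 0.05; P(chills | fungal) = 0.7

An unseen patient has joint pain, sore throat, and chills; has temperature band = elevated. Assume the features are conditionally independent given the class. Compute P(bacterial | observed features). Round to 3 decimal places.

bacterial: 0.75 × 0.25 × 0.3 × 0.95 × 0.35 = 0.018703125
viral: 0.05 × 0.9 × 0.35 × 0.25 × 0.05 = 0.000196875
fungal: 0.2 × 0.9 × 0.15 × 0.85 × 0.7 = 0.016065
P(bacterial | x) = 0.018703125 / 0.034965 ≈ 0.535

0.535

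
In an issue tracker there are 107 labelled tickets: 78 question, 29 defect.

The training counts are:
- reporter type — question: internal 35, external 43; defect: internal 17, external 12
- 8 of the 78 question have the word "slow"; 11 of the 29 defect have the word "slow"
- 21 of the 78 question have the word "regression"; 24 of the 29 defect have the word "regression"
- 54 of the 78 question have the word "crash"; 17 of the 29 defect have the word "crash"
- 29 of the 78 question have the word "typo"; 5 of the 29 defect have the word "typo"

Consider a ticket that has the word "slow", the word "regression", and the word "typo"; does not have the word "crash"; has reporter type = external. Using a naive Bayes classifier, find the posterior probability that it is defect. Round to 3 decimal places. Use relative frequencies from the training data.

question: (78/107) × (43/78) × (8/78) × (21/78) × (24/78) × (29/78) ≈ 0.00126948
defect: (29/107) × (12/29) × (11/29) × (24/29) × (12/29) × (5/29) ≈ 0.00251166
P(defect | x) = 0.00251166 / 0.00378114 ≈ 0.664

0.664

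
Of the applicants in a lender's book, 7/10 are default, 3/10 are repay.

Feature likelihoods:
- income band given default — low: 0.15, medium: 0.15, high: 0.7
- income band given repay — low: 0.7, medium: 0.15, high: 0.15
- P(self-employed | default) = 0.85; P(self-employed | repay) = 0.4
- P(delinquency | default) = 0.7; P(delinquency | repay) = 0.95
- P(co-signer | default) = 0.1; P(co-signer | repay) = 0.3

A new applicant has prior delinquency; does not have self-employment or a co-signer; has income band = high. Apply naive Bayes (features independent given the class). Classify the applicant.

default

default: 0.7 × 0.7 × (1−0.85) × 0.7 × (1−0.1) = 0.046305
repay: 0.3 × 0.15 × (1−0.4) × 0.95 × (1−0.3) = 0.017955
Highest score → default.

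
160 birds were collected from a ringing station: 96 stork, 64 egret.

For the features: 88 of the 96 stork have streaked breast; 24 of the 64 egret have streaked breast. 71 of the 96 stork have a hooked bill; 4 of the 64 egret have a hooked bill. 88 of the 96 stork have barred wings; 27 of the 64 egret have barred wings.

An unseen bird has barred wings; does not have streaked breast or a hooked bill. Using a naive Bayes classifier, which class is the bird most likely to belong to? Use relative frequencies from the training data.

egret

stork: (96/160) × (8/96) × (25/96) × (88/96) ≈ 0.0119358
egret: (64/160) × (40/64) × (60/64) × (27/64) = 0.098876953125
Highest score → egret.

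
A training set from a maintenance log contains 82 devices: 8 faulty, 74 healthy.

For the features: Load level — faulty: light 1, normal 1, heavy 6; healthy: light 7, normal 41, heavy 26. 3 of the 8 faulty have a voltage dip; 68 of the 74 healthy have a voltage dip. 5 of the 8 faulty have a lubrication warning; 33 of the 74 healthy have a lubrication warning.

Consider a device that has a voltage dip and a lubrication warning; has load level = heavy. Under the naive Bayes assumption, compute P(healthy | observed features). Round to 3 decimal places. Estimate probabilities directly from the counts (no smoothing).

0.883

faulty: (8/82) × (6/8) × (3/8) × (5/8) ≈ 0.0171494
healthy: (74/82) × (26/74) × (68/74) × (33/74) ≈ 0.129933
P(healthy | x) = 0.129933 / 0.1470824 ≈ 0.883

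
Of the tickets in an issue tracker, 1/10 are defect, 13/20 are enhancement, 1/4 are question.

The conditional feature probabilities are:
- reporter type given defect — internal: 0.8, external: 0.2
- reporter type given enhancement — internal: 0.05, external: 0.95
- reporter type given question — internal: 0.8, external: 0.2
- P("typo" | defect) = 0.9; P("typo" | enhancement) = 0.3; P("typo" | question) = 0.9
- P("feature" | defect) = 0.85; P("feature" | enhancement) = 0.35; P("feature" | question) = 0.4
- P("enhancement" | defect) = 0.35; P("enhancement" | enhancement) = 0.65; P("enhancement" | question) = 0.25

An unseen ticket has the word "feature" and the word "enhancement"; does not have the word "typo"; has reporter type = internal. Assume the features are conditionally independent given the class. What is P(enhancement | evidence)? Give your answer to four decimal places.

defect: 0.1 × 0.8 × (1−0.9) × 0.85 × 0.35 = 0.00238
enhancement: 0.65 × 0.05 × (1−0.3) × 0.35 × 0.65 = 0.005175625
question: 0.25 × 0.8 × (1−0.9) × 0.4 × 0.25 = 0.002
P(enhancement | x) = 0.005175625 / 0.009555625 ≈ 0.5416

0.5416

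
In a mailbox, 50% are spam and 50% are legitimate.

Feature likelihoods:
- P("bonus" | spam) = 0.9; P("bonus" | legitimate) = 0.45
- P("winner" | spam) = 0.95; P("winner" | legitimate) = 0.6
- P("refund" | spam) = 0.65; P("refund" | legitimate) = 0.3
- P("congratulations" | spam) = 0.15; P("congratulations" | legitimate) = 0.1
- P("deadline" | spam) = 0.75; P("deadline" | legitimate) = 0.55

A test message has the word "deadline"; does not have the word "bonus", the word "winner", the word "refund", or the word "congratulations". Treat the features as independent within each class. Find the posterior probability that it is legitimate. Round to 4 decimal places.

0.9856

spam: 0.5 × (1−0.9) × (1−0.95) × (1−0.65) × (1−0.15) × 0.75 = 0.0005578125
legitimate: 0.5 × (1−0.45) × (1−0.6) × (1−0.3) × (1−0.1) × 0.55 = 0.038115
P(legitimate | x) = 0.038115 / 0.0386728125 ≈ 0.9856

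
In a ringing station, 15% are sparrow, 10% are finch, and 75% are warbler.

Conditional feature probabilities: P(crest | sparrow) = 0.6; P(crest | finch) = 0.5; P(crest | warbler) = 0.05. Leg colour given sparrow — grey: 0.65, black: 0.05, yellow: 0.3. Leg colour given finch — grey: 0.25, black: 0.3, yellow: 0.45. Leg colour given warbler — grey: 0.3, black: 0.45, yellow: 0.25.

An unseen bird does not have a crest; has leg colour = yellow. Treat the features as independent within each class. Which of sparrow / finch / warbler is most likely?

sparrow: 0.15 × (1−0.6) × 0.3 = 0.018
finch: 0.1 × (1−0.5) × 0.45 = 0.0225
warbler: 0.75 × (1−0.05) × 0.25 = 0.178125
Highest score → warbler.

warbler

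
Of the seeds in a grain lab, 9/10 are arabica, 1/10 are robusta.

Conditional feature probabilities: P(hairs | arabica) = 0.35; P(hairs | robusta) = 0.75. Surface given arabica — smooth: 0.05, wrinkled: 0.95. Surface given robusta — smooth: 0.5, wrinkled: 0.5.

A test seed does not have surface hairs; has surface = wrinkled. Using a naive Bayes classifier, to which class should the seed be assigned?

arabica: 0.9 × (1−0.35) × 0.95 = 0.55575
robusta: 0.1 × (1−0.75) × 0.5 = 0.0125
Highest score → arabica.

arabica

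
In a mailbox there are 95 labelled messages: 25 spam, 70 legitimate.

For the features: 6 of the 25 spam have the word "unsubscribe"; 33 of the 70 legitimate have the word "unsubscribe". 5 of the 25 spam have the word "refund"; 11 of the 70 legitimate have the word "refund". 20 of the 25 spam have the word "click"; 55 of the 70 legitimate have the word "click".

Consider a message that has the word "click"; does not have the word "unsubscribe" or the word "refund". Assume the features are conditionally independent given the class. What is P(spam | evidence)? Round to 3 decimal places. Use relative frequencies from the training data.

0.332

spam: (25/95) × (19/25) × (20/25) × (20/25) = 0.128
legitimate: (70/95) × (37/70) × (59/70) × (55/70) ≈ 0.257927
P(spam | x) = 0.128 / 0.385927 ≈ 0.332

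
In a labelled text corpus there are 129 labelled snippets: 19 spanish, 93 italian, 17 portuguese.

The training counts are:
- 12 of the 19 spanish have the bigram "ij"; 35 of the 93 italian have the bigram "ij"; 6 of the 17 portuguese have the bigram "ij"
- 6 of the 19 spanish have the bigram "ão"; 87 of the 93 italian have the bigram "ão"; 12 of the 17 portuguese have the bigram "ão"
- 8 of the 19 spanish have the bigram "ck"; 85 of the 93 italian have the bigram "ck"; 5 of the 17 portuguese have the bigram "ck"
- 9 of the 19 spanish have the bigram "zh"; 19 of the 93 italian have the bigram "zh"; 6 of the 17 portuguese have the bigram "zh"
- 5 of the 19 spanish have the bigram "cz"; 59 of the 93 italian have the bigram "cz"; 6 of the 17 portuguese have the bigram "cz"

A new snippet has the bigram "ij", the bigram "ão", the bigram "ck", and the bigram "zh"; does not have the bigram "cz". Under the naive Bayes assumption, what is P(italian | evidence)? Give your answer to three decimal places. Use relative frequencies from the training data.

0.727

spanish: (19/129) × (12/19) × (6/19) × (8/19) × (9/19) × (14/19) ≈ 0.00431707
italian: (93/129) × (35/93) × (87/93) × (85/93) × (19/93) × (34/93) ≈ 0.0173268
portuguese: (17/129) × (6/17) × (12/17) × (5/17) × (6/17) × (11/17) ≈ 0.00220527
P(italian | x) = 0.0173268 / 0.02384914 ≈ 0.727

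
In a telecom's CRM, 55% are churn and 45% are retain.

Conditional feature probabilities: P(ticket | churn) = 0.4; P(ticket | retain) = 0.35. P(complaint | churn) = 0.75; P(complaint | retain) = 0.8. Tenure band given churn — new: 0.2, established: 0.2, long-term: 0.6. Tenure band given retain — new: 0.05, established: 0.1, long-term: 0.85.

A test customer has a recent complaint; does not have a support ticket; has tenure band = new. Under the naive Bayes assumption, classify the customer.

churn

churn: 0.55 × (1−0.4) × 0.75 × 0.2 = 0.0495
retain: 0.45 × (1−0.35) × 0.8 × 0.05 = 0.0117
Highest score → churn.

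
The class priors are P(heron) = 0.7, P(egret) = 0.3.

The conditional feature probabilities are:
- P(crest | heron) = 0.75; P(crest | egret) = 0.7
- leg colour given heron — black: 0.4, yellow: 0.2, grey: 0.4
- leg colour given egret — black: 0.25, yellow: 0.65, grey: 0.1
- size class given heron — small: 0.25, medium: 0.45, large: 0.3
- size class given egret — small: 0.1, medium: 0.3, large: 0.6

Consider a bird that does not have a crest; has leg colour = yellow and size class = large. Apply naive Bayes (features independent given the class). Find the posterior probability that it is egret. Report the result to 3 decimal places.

0.770

heron: 0.7 × (1−0.75) × 0.2 × 0.3 = 0.0105
egret: 0.3 × (1−0.7) × 0.65 × 0.6 = 0.0351
P(egret | x) = 0.0351 / 0.0456 ≈ 0.770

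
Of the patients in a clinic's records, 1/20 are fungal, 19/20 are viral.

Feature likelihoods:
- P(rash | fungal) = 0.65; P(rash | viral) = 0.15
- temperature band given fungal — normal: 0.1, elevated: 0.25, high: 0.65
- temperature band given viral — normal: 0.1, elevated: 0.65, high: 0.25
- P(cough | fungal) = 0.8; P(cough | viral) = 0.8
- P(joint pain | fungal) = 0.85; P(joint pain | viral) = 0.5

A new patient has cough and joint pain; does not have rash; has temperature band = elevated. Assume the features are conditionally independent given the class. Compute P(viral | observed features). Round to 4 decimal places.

0.9860

fungal: 0.05 × (1−0.65) × 0.25 × 0.8 × 0.85 = 0.002975
viral: 0.95 × (1−0.15) × 0.65 × 0.8 × 0.5 = 0.20995
P(viral | x) = 0.20995 / 0.212925 ≈ 0.9860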